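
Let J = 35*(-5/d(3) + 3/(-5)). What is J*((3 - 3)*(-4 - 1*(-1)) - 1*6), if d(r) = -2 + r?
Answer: 1176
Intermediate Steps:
J = -196 (J = 35*(-5/(-2 + 3) + 3/(-5)) = 35*(-5/1 + 3*(-1/5)) = 35*(-5*1 - 3/5) = 35*(-5 - 3/5) = 35*(-28/5) = -196)
J*((3 - 3)*(-4 - 1*(-1)) - 1*6) = -196*((3 - 3)*(-4 - 1*(-1)) - 1*6) = -196*(0*(-4 + 1) - 6) = -196*(0*(-3) - 6) = -196*(0 - 6) = -196*(-6) = 1176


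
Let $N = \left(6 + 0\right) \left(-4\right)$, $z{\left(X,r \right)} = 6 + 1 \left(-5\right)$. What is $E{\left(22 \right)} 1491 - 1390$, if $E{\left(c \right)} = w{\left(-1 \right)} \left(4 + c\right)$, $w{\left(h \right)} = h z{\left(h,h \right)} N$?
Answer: $928994$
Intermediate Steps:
$z{\left(X,r \right)} = 1$ ($z{\left(X,r \right)} = 6 - 5 = 1$)
$N = -24$ ($N = 6 \left(-4\right) = -24$)
$w{\left(h \right)} = - 24 h$ ($w{\left(h \right)} = h 1 \left(-24\right) = h \left(-24\right) = - 24 h$)
$E{\left(c \right)} = 96 + 24 c$ ($E{\left(c \right)} = \left(-24\right) \left(-1\right) \left(4 + c\right) = 24 \left(4 + c\right) = 96 + 24 c$)
$E{\left(22 \right)} 1491 - 1390 = \left(96 + 24 \cdot 22\right) 1491 - 1390 = \left(96 + 528\right) 1491 - 1390 = 624 \cdot 1491 - 1390 = 930384 - 1390 = 928994$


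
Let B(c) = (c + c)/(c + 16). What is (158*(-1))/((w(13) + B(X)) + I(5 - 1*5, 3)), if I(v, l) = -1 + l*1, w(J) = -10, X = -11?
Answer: 395/31 ≈ 12.742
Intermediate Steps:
I(v, l) = -1 + l
B(c) = 2*c/(16 + c) (B(c) = (2*c)/(16 + c) = 2*c/(16 + c))
(158*(-1))/((w(13) + B(X)) + I(5 - 1*5, 3)) = (158*(-1))/((-10 + 2*(-11)/(16 - 11)) + (-1 + 3)) = -158/((-10 + 2*(-11)/5) + 2) = -158/((-10 + 2*(-11)*(⅕)) + 2) = -158/((-10 - 22/5) + 2) = -158/(-72/5 + 2) = -158/(-62/5) = -158*(-5/62) = 395/31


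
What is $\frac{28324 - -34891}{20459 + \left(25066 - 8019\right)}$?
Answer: $\frac{1345}{798} \approx 1.6855$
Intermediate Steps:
$\frac{28324 - -34891}{20459 + \left(25066 - 8019\right)} = \frac{28324 + 34891}{20459 + 17047} = \frac{63215}{37506} = 63215 \cdot \frac{1}{37506} = \frac{1345}{798}$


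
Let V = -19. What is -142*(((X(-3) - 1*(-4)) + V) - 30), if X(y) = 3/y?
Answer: 6532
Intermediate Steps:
-142*(((X(-3) - 1*(-4)) + V) - 30) = -142*(((3/(-3) - 1*(-4)) - 19) - 30) = -142*(((3*(-⅓) + 4) - 19) - 30) = -142*(((-1 + 4) - 19) - 30) = -142*((3 - 19) - 30) = -142*(-16 - 30) = -142*(-46) = 6532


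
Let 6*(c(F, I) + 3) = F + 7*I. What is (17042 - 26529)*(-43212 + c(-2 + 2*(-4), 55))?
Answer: 818775535/2 ≈ 4.0939e+8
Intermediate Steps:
c(F, I) = -3 + F/6 + 7*I/6 (c(F, I) = -3 + (F + 7*I)/6 = -3 + (F/6 + 7*I/6) = -3 + F/6 + 7*I/6)
(17042 - 26529)*(-43212 + c(-2 + 2*(-4), 55)) = (17042 - 26529)*(-43212 + (-3 + (-2 + 2*(-4))/6 + (7/6)*55)) = -9487*(-43212 + (-3 + (-2 - 8)/6 + 385/6)) = -9487*(-43212 + (-3 + (1/6)*(-10) + 385/6)) = -9487*(-43212 + (-3 - 5/3 + 385/6)) = -9487*(-43212 + 119/2) = -9487*(-86305/2) = 818775535/2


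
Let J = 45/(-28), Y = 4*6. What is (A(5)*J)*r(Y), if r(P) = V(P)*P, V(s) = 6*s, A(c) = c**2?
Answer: -972000/7 ≈ -1.3886e+5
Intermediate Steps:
Y = 24
r(P) = 6*P**2 (r(P) = (6*P)*P = 6*P**2)
J = -45/28 (J = 45*(-1/28) = -45/28 ≈ -1.6071)
(A(5)*J)*r(Y) = (5**2*(-45/28))*(6*24**2) = (25*(-45/28))*(6*576) = -1125/28*3456 = -972000/7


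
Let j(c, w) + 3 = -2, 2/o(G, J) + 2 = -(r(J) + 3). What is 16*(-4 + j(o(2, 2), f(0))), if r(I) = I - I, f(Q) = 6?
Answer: -144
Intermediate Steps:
r(I) = 0
o(G, J) = -2/5 (o(G, J) = 2/(-2 - (0 + 3)) = 2/(-2 - 1*3) = 2/(-2 - 3) = 2/(-5) = 2*(-1/5) = -2/5)
j(c, w) = -5 (j(c, w) = -3 - 2 = -5)
16*(-4 + j(o(2, 2), f(0))) = 16*(-4 - 5) = 16*(-9) = -144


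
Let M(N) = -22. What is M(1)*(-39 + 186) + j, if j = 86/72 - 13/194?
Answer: -11289191/3492 ≈ -3232.9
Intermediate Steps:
j = 3937/3492 (j = 86*(1/72) - 13*1/194 = 43/36 - 13/194 = 3937/3492 ≈ 1.1274)
M(1)*(-39 + 186) + j = -22*(-39 + 186) + 3937/3492 = -22*147 + 3937/3492 = -3234 + 3937/3492 = -11289191/3492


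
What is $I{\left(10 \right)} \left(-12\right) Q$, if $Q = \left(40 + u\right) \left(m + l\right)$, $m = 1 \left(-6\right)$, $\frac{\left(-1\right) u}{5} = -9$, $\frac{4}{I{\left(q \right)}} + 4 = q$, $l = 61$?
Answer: $-37400$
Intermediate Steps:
$I{\left(q \right)} = \frac{4}{-4 + q}$
$u = 45$ ($u = \left(-5\right) \left(-9\right) = 45$)
$m = -6$
$Q = 4675$ ($Q = \left(40 + 45\right) \left(-6 + 61\right) = 85 \cdot 55 = 4675$)
$I{\left(10 \right)} \left(-12\right) Q = \frac{4}{-4 + 10} \left(-12\right) 4675 = \frac{4}{6} \left(-12\right) 4675 = 4 \cdot \frac{1}{6} \left(-12\right) 4675 = \frac{2}{3} \left(-12\right) 4675 = \left(-8\right) 4675 = -37400$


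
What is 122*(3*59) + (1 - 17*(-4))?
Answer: 21663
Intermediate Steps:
122*(3*59) + (1 - 17*(-4)) = 122*177 + (1 + 68) = 21594 + 69 = 21663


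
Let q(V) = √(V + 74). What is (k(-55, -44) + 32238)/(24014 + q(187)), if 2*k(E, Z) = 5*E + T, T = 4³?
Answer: 154325971/115334387 - 38559*√29/230668774 ≈ 1.3372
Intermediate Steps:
T = 64
k(E, Z) = 32 + 5*E/2 (k(E, Z) = (5*E + 64)/2 = (64 + 5*E)/2 = 32 + 5*E/2)
q(V) = √(74 + V)
(k(-55, -44) + 32238)/(24014 + q(187)) = ((32 + (5/2)*(-55)) + 32238)/(24014 + √(74 + 187)) = ((32 - 275/2) + 32238)/(24014 + √261) = (-211/2 + 32238)/(24014 + 3*√29) = 64265/(2*(24014 + 3*√29))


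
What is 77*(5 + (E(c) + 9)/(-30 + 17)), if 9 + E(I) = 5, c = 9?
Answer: 4620/13 ≈ 355.38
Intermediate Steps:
E(I) = -4 (E(I) = -9 + 5 = -4)
77*(5 + (E(c) + 9)/(-30 + 17)) = 77*(5 + (-4 + 9)/(-30 + 17)) = 77*(5 + 5/(-13)) = 77*(5 + 5*(-1/13)) = 77*(5 - 5/13) = 77*(60/13) = 4620/13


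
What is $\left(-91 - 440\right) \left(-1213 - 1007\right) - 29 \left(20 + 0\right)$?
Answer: $1178240$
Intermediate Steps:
$\left(-91 - 440\right) \left(-1213 - 1007\right) - 29 \left(20 + 0\right) = - 531 \left(-1213 - 1007\right) - 29 \cdot 20 = \left(-531\right) \left(-2220\right) - 580 = 1178820 - 580 = 1178240$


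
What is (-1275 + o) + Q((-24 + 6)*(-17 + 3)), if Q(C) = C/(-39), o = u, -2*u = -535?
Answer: -26363/26 ≈ -1014.0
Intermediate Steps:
u = 535/2 (u = -½*(-535) = 535/2 ≈ 267.50)
o = 535/2 ≈ 267.50
Q(C) = -C/39 (Q(C) = C*(-1/39) = -C/39)
(-1275 + o) + Q((-24 + 6)*(-17 + 3)) = (-1275 + 535/2) - (-24 + 6)*(-17 + 3)/39 = -2015/2 - (-6)*(-14)/13 = -2015/2 - 1/39*252 = -2015/2 - 84/13 = -26363/26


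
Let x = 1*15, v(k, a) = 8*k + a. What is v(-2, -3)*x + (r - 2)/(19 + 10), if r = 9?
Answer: -8258/29 ≈ -284.76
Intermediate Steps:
v(k, a) = a + 8*k
x = 15
v(-2, -3)*x + (r - 2)/(19 + 10) = (-3 + 8*(-2))*15 + (9 - 2)/(19 + 10) = (-3 - 16)*15 + 7/29 = -19*15 + 7*(1/29) = -285 + 7/29 = -8258/29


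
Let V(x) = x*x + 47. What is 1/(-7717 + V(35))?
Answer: -1/6445 ≈ -0.00015516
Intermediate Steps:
V(x) = 47 + x² (V(x) = x² + 47 = 47 + x²)
1/(-7717 + V(35)) = 1/(-7717 + (47 + 35²)) = 1/(-7717 + (47 + 1225)) = 1/(-7717 + 1272) = 1/(-6445) = -1/6445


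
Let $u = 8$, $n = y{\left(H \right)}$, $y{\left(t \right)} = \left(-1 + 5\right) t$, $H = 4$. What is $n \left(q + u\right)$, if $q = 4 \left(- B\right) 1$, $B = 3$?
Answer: $-64$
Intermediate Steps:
$y{\left(t \right)} = 4 t$
$n = 16$ ($n = 4 \cdot 4 = 16$)
$q = -12$ ($q = 4 \left(\left(-1\right) 3\right) 1 = 4 \left(-3\right) 1 = \left(-12\right) 1 = -12$)
$n \left(q + u\right) = 16 \left(-12 + 8\right) = 16 \left(-4\right) = -64$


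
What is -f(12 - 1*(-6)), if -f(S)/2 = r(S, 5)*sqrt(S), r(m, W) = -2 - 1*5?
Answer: -42*sqrt(2) ≈ -59.397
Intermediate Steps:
r(m, W) = -7 (r(m, W) = -2 - 5 = -7)
f(S) = 14*sqrt(S) (f(S) = -(-14)*sqrt(S) = 14*sqrt(S))
-f(12 - 1*(-6)) = -14*sqrt(12 - 1*(-6)) = -14*sqrt(12 + 6) = -14*sqrt(18) = -14*3*sqrt(2) = -42*sqrt(2)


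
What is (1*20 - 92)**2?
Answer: 5184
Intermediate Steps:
(1*20 - 92)**2 = (20 - 92)**2 = (-72)**2 = 5184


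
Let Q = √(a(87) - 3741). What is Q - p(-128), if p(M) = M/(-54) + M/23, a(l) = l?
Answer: 1984/621 + 3*I*√406 ≈ 3.1948 + 60.448*I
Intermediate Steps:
p(M) = 31*M/1242 (p(M) = M*(-1/54) + M*(1/23) = -M/54 + M/23 = 31*M/1242)
Q = 3*I*√406 (Q = √(87 - 3741) = √(-3654) = 3*I*√406 ≈ 60.448*I)
Q - p(-128) = 3*I*√406 - 31*(-128)/1242 = 3*I*√406 - 1*(-1984/621) = 3*I*√406 + 1984/621 = 1984/621 + 3*I*√406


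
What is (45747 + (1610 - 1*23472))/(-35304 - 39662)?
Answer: -23885/74966 ≈ -0.31861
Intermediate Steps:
(45747 + (1610 - 1*23472))/(-35304 - 39662) = (45747 + (1610 - 23472))/(-74966) = (45747 - 21862)*(-1/74966) = 23885*(-1/74966) = -23885/74966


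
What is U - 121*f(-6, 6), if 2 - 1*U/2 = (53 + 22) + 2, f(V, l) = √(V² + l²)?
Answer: -150 - 726*√2 ≈ -1176.7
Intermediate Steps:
U = -150 (U = 4 - 2*((53 + 22) + 2) = 4 - 2*(75 + 2) = 4 - 2*77 = 4 - 154 = -150)
U - 121*f(-6, 6) = -150 - 121*√((-6)² + 6²) = -150 - 121*√(36 + 36) = -150 - 726*√2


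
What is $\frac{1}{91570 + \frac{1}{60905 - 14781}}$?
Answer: $\frac{46124}{4223574681} \approx 1.0921 \cdot 10^{-5}$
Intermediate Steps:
$\frac{1}{91570 + \frac{1}{60905 - 14781}} = \frac{1}{91570 + \frac{1}{46124}} = \frac{1}{\frac{4223574681}{46124}} = \frac{46124}{4223574681}$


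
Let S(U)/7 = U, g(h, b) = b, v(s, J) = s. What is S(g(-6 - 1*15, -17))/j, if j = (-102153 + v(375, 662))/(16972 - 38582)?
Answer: -1285795/50889 ≈ -25.267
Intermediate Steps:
S(U) = 7*U
j = 50889/10805 (j = (-102153 + 375)/(16972 - 38582) = -101778/(-21610) = -101778*(-1/21610) = 50889/10805 ≈ 4.7098)
S(g(-6 - 1*15, -17))/j = (7*(-17))/(50889/10805) = -119*10805/50889 = -1285795/50889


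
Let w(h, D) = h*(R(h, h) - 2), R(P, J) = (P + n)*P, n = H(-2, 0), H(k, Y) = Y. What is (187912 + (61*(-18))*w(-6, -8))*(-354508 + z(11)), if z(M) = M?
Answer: -146018732288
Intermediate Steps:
n = 0
R(P, J) = P**2 (R(P, J) = (P + 0)*P = P*P = P**2)
w(h, D) = h*(-2 + h**2) (w(h, D) = h*(h**2 - 2) = h*(-2 + h**2))
(187912 + (61*(-18))*w(-6, -8))*(-354508 + z(11)) = (187912 + (61*(-18))*(-6*(-2 + (-6)**2)))*(-354508 + 11) = (187912 - (-6588)*(-2 + 36))*(-354497) = (187912 - (-6588)*34)*(-354497) = (187912 - 1098*(-204))*(-354497) = (187912 + 223992)*(-354497) = 411904*(-354497) = -146018732288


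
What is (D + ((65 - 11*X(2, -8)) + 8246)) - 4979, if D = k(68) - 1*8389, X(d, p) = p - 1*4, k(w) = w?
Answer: -4857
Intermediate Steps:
X(d, p) = -4 + p (X(d, p) = p - 4 = -4 + p)
D = -8321 (D = 68 - 1*8389 = 68 - 8389 = -8321)
(D + ((65 - 11*X(2, -8)) + 8246)) - 4979 = (-8321 + ((65 - 11*(-4 - 8)) + 8246)) - 4979 = (-8321 + ((65 - 11*(-12)) + 8246)) - 4979 = (-8321 + ((65 + 132) + 8246)) - 4979 = (-8321 + (197 + 8246)) - 4979 = (-8321 + 8443) - 4979 = 122 - 4979 = -4857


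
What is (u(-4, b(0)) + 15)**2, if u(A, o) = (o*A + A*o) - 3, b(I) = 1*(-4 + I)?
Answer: 1936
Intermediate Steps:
b(I) = -4 + I
u(A, o) = -3 + 2*A*o (u(A, o) = (A*o + A*o) - 3 = 2*A*o - 3 = -3 + 2*A*o)
(u(-4, b(0)) + 15)**2 = ((-3 + 2*(-4)*(-4 + 0)) + 15)**2 = ((-3 + 2*(-4)*(-4)) + 15)**2 = ((-3 + 32) + 15)**2 = (29 + 15)**2 = 44**2 = 1936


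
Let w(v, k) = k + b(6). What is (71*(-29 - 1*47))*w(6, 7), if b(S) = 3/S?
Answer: -40470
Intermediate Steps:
w(v, k) = 1/2 + k (w(v, k) = k + 3/6 = k + 3*(1/6) = k + 1/2 = 1/2 + k)
(71*(-29 - 1*47))*w(6, 7) = (71*(-29 - 1*47))*(1/2 + 7) = (71*(-29 - 47))*(15/2) = (71*(-76))*(15/2) = -5396*15/2 = -40470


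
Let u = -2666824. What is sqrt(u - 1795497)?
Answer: 19*I*sqrt(12361) ≈ 2112.4*I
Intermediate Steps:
sqrt(u - 1795497) = sqrt(-2666824 - 1795497) = sqrt(-4462321) = 19*I*sqrt(12361)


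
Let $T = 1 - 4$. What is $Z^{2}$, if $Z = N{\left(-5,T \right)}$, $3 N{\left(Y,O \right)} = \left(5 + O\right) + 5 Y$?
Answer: $\frac{529}{9} \approx 58.778$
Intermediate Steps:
$T = -3$
$N{\left(Y,O \right)} = \frac{5}{3} + \frac{O}{3} + \frac{5 Y}{3}$ ($N{\left(Y,O \right)} = \frac{\left(5 + O\right) + 5 Y}{3} = \frac{5 + O + 5 Y}{3} = \frac{5}{3} + \frac{O}{3} + \frac{5 Y}{3}$)
$Z = - \frac{23}{3}$ ($Z = \frac{5}{3} + \frac{1}{3} \left(-3\right) + \frac{5}{3} \left(-5\right) = \frac{5}{3} - 1 - \frac{25}{3} = - \frac{23}{3} \approx -7.6667$)
$Z^{2} = \left(- \frac{23}{3}\right)^{2} = \frac{529}{9}$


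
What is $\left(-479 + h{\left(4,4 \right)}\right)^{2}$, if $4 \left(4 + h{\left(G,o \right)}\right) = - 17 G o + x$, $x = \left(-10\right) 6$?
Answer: $320356$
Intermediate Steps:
$x = -60$
$h{\left(G,o \right)} = -19 - \frac{17 G o}{4}$ ($h{\left(G,o \right)} = -4 + \frac{- 17 G o - 60}{4} = -4 + \frac{-60 - 17 G o}{4} = -4 - \left(15 + \frac{17 G o}{4}\right) = -19 - \frac{17 G o}{4}$)
$\left(-479 + h{\left(4,4 \right)}\right)^{2} = \left(-479 - \left(19 + 17 \cdot 4\right)\right)^{2} = \left(-479 - 87\right)^{2} = \left(-566\right)^{2} = 320356$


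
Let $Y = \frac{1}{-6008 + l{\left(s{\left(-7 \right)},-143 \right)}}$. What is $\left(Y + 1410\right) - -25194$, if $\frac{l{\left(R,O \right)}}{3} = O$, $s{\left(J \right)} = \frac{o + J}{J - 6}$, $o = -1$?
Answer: $\frac{171249947}{6437} \approx 26604.0$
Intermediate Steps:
$s{\left(J \right)} = \frac{-1 + J}{-6 + J}$ ($s{\left(J \right)} = \frac{-1 + J}{J - 6} = \frac{-1 + J}{-6 + J}$)
$l{\left(R,O \right)} = 3 O$
$Y = - \frac{1}{6437}$ ($Y = \frac{1}{-6008 + 3 \left(-143\right)} = \frac{1}{-6008 - 429} = \frac{1}{-6437} = - \frac{1}{6437} \approx -0.00015535$)
$\left(Y + 1410\right) - -25194 = \left(- \frac{1}{6437} + 1410\right) - -25194 = \frac{9076169}{6437} + 25194 = \frac{171249947}{6437}$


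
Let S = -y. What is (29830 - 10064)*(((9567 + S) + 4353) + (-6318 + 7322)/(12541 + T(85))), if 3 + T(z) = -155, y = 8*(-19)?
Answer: 3444316028280/12383 ≈ 2.7815e+8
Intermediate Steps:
y = -152
S = 152 (S = -1*(-152) = 152)
T(z) = -158 (T(z) = -3 - 155 = -158)
(29830 - 10064)*(((9567 + S) + 4353) + (-6318 + 7322)/(12541 + T(85))) = (29830 - 10064)*(((9567 + 152) + 4353) + (-6318 + 7322)/(12541 - 158)) = 19766*((9719 + 4353) + 1004/12383) = 19766*(14072 + 1004*(1/12383)) = 19766*(14072 + 1004/12383) = 19766*(174254580/12383) = 3444316028280/12383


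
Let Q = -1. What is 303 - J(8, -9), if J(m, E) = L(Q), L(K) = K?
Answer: 304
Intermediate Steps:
J(m, E) = -1
303 - J(8, -9) = 303 - 1*(-1) = 303 + 1 = 304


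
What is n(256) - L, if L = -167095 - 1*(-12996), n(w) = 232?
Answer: 154331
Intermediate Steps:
L = -154099 (L = -167095 + 12996 = -154099)
n(256) - L = 232 - 1*(-154099) = 232 + 154099 = 154331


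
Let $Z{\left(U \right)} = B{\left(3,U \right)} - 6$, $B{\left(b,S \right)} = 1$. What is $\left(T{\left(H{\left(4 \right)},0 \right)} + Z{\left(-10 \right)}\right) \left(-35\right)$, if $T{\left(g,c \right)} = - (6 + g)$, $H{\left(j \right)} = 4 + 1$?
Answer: $560$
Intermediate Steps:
$Z{\left(U \right)} = -5$ ($Z{\left(U \right)} = 1 - 6 = -5$)
$H{\left(j \right)} = 5$
$T{\left(g,c \right)} = -6 - g$
$\left(T{\left(H{\left(4 \right)},0 \right)} + Z{\left(-10 \right)}\right) \left(-35\right) = \left(\left(-6 - 5\right) - 5\right) \left(-35\right) = \left(-11 - 5\right) \left(-35\right) = \left(-16\right) \left(-35\right) = 560$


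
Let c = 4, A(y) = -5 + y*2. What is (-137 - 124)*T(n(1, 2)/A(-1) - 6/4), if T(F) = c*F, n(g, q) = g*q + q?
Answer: 15138/7 ≈ 2162.6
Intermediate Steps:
A(y) = -5 + 2*y
n(g, q) = q + g*q
T(F) = 4*F
(-137 - 124)*T(n(1, 2)/A(-1) - 6/4) = (-137 - 124)*(4*((2*(1 + 1))/(-5 + 2*(-1)) - 6/4)) = -1044*((2*2)/(-5 - 2) - 6*1/4) = -1044*(4/(-7) - 3/2) = -1044*(4*(-1/7) - 3/2) = -1044*(-4/7 - 3/2) = -1044*(-29)/14 = -261*(-58/7) = 15138/7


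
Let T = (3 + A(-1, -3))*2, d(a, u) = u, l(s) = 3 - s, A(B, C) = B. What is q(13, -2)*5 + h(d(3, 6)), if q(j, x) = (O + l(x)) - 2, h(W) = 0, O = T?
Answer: 35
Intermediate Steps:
T = 4 (T = (3 - 1)*2 = 2*2 = 4)
O = 4
q(j, x) = 5 - x (q(j, x) = (4 + (3 - x)) - 2 = (7 - x) - 2 = 5 - x)
q(13, -2)*5 + h(d(3, 6)) = (5 - 1*(-2))*5 + 0 = (5 + 2)*5 + 0 = 7*5 + 0 = 35 + 0 = 35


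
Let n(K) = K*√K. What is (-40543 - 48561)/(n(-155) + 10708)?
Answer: -954125632/118385139 - 13811120*I*√155/118385139 ≈ -8.0595 - 1.4524*I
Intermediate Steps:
n(K) = K^(3/2)
(-40543 - 48561)/(n(-155) + 10708) = (-40543 - 48561)/((-155)^(3/2) + 10708) = -89104/(-155*I*√155 + 10708) = -89104/(10708 - 155*I*√155)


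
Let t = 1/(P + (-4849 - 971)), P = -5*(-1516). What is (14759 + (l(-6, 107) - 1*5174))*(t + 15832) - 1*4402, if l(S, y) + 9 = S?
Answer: 2424125495/16 ≈ 1.5151e+8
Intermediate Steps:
l(S, y) = -9 + S
P = 7580
t = 1/1760 (t = 1/(7580 + (-4849 - 971)) = 1/(7580 - 5820) = 1/1760 ≈ 0.00056818)
(14759 + (l(-6, 107) - 1*5174))*(t + 15832) - 1*4402 = (14759 + ((-9 - 6) - 1*5174))*(1/1760 + 15832) - 1*4402 = (14759 + (-15 - 5174))*(27864321/1760) - 4402 = (14759 - 5189)*(27864321/1760) - 4402 = 9570*(27864321/1760) - 4402 = 2424195927/16 - 4402 = 2424125495/16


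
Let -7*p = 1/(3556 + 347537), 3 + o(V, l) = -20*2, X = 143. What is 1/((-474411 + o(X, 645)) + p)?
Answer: -2457651/1166042347555 ≈ -2.1077e-6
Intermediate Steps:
o(V, l) = -43 (o(V, l) = -3 - 20*2 = -3 - 40 = -43)
p = -1/2457651 (p = -1/(7*(3556 + 347537)) = -⅐/351093 = -⅐*1/351093 = -1/2457651 ≈ -4.0689e-7)
1/((-474411 + o(X, 645)) + p) = 1/((-474411 - 43) - 1/2457651) = 1/(-474454 - 1/2457651) = 1/(-1166042347555/2457651) = -2457651/1166042347555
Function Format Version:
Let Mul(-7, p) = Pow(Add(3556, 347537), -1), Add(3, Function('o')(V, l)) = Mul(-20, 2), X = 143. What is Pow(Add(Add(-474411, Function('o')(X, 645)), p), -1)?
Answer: Rational(-2457651, 1166042347555) ≈ -2.1077e-6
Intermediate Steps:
Function('o')(V, l) = -43 (Function('o')(V, l) = Add(-3, Mul(-20, 2)) = Add(-3, -40) = -43)
p = Rational(-1, 2457651) (p = Mul(Rational(-1, 7), Pow(Add(3556, 347537), -1)) = Mul(Rational(-1, 7), Pow(351093, -1)) = Mul(Rational(-1, 7), Rational(1, 351093)) = Rational(-1, 2457651) ≈ -4.0689e-7)
Pow(Add(Add(-474411, Function('o')(X, 645)), p), -1) = Pow(Add(Add(-474411, -43), Rational(-1, 2457651)), -1) = Pow(Add(-474454, Rational(-1, 2457651)), -1) = Pow(Rational(-1166042347555, 2457651), -1) = Rational(-2457651, 1166042347555)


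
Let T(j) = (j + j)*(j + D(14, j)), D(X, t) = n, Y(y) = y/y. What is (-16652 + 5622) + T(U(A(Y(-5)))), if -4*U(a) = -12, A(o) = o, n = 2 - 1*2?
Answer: -11012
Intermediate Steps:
n = 0 (n = 2 - 2 = 0)
Y(y) = 1
D(X, t) = 0
U(a) = 3 (U(a) = -1/4*(-12) = 3)
T(j) = 2*j**2 (T(j) = (j + j)*(j + 0) = (2*j)*j = 2*j**2)
(-16652 + 5622) + T(U(A(Y(-5)))) = (-16652 + 5622) + 2*3**2 = -11030 + 2*9 = -11030 + 18 = -11012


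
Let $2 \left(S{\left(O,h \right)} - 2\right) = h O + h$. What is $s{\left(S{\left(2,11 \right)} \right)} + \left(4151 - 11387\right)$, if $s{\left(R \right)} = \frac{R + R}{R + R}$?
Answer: $-7235$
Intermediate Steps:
$S{\left(O,h \right)} = 2 + \frac{h}{2} + \frac{O h}{2}$ ($S{\left(O,h \right)} = 2 + \frac{h O + h}{2} = 2 + \frac{O h + h}{2} = 2 + \frac{h + O h}{2} = 2 + \left(\frac{h}{2} + \frac{O h}{2}\right) = 2 + \frac{h}{2} + \frac{O h}{2}$)
$s{\left(R \right)} = 1$ ($s{\left(R \right)} = \frac{2 R}{2 R} = 2 R \frac{1}{2 R} = 1$)
$s{\left(S{\left(2,11 \right)} \right)} + \left(4151 - 11387\right) = 1 + \left(4151 - 11387\right) = 1 - 7236 = -7235$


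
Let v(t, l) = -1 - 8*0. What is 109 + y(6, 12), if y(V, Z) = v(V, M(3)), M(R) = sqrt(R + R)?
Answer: 108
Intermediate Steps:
M(R) = sqrt(2)*sqrt(R) (M(R) = sqrt(2*R) = sqrt(2)*sqrt(R))
v(t, l) = -1 (v(t, l) = -1 - 4*0 = -1 + 0 = -1)
y(V, Z) = -1
109 + y(6, 12) = 109 - 1 = 108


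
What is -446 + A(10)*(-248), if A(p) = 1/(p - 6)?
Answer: -508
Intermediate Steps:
A(p) = 1/(-6 + p)
-446 + A(10)*(-248) = -446 - 248/(-6 + 10) = -446 - 248/4 = -446 + (1/4)*(-248) = -446 - 62 = -508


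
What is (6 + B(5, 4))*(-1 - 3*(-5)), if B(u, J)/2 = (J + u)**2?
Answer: 2352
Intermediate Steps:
B(u, J) = 2*(J + u)**2
(6 + B(5, 4))*(-1 - 3*(-5)) = (6 + 2*(4 + 5)**2)*(-1 - 3*(-5)) = (6 + 2*9**2)*(-1 + 15) = (6 + 2*81)*14 = (6 + 162)*14 = 168*14 = 2352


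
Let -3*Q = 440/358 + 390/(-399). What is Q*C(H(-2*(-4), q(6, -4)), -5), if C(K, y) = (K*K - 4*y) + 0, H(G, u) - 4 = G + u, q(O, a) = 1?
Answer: -53910/3401 ≈ -15.851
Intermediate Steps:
H(G, u) = 4 + G + u (H(G, u) = 4 + (G + u) = 4 + G + u)
C(K, y) = K**2 - 4*y (C(K, y) = (K**2 - 4*y) + 0 = K**2 - 4*y)
Q = -5990/71421 (Q = -(440/358 + 390/(-399))/3 = -(440*(1/358) + 390*(-1/399))/3 = -(220/179 - 130/133)/3 = -1/3*5990/23807 = -5990/71421 ≈ -0.083869)
Q*C(H(-2*(-4), q(6, -4)), -5) = -5990*((4 - 2*(-4) + 1)**2 - 4*(-5))/71421 = -5990*((4 + 8 + 1)**2 + 20)/71421 = -5990*(13**2 + 20)/71421 = -5990*(169 + 20)/71421 = -5990/71421*189 = -53910/3401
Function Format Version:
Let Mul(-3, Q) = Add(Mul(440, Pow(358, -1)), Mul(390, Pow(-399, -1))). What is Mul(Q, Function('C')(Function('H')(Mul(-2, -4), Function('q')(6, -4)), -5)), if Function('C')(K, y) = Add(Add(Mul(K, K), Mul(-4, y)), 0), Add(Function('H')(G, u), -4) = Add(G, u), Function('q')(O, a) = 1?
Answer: Rational(-53910, 3401) ≈ -15.851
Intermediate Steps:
Function('H')(G, u) = Add(4, G, u) (Function('H')(G, u) = Add(4, Add(G, u)) = Add(4, G, u))
Function('C')(K, y) = Add(Pow(K, 2), Mul(-4, y)) (Function('C')(K, y) = Add(Add(Pow(K, 2), Mul(-4, y)), 0) = Add(Pow(K, 2), Mul(-4, y)))
Q = Rational(-5990, 71421) (Q = Mul(Rational(-1, 3), Add(Mul(440, Pow(358, -1)), Mul(390, Pow(-399, -1)))) = Mul(Rational(-1, 3), Add(Mul(440, Rational(1, 358)), Mul(390, Rational(-1, 399)))) = Mul(Rational(-1, 3), Add(Rational(220, 179), Rational(-130, 133))) = Mul(Rational(-1, 3), Rational(5990, 23807)) = Rational(-5990, 71421) ≈ -0.083869)
Mul(Q, Function('C')(Function('H')(Mul(-2, -4), Function('q')(6, -4)), -5)) = Mul(Rational(-5990, 71421), Add(Pow(Add(4, Mul(-2, -4), 1), 2), Mul(-4, -5))) = Mul(Rational(-5990, 71421), Add(Pow(Add(4, 8, 1), 2), 20)) = Mul(Rational(-5990, 71421), Add(Pow(13, 2), 20)) = Mul(Rational(-5990, 71421), Add(169, 20)) = Mul(Rational(-5990, 71421), 189) = Rational(-53910, 3401)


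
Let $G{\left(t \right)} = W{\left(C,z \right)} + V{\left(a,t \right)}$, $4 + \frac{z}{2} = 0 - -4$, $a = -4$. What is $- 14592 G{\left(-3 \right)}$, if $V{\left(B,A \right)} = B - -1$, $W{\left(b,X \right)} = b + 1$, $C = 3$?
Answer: $-14592$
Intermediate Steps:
$z = 0$ ($z = -8 + 2 \left(0 - -4\right) = -8 + 2 \left(0 + 4\right) = -8 + 2 \cdot 4 = -8 + 8 = 0$)
$W{\left(b,X \right)} = 1 + b$
$V{\left(B,A \right)} = 1 + B$ ($V{\left(B,A \right)} = B + 1 = 1 + B$)
$G{\left(t \right)} = 1$ ($G{\left(t \right)} = \left(1 + 3\right) + \left(1 - 4\right) = 4 - 3 = 1$)
$- 14592 G{\left(-3 \right)} = \left(-14592\right) 1 = -14592$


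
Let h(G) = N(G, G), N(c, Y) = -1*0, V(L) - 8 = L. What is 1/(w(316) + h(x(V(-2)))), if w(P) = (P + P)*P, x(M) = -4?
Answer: 1/199712 ≈ 5.0072e-6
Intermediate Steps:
V(L) = 8 + L
N(c, Y) = 0
h(G) = 0
w(P) = 2*P**2 (w(P) = (2*P)*P = 2*P**2)
1/(w(316) + h(x(V(-2)))) = 1/(2*316**2 + 0) = 1/(2*99856 + 0) = 1/(199712 + 0) = 1/199712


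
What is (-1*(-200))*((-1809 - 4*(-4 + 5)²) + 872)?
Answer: -188200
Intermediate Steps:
(-1*(-200))*((-1809 - 4*(-4 + 5)²) + 872) = 200*((-1809 - 4*1²) + 872) = 200*((-1809 - 4*1) + 872) = 200*((-1809 - 4) + 872) = 200*(-1813 + 872) = 200*(-941) = -188200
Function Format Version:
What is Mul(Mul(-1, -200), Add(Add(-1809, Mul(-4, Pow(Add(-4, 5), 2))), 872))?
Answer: -188200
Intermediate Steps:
Mul(Mul(-1, -200), Add(Add(-1809, Mul(-4, Pow(Add(-4, 5), 2))), 872)) = Mul(200, Add(Add(-1809, Mul(-4, Pow(1, 2))), 872)) = Mul(200, Add(Add(-1809, Mul(-4, 1)), 872)) = Mul(200, Add(Add(-1809, -4), 872)) = Mul(200, Add(-1813, 872)) = Mul(200, -941) = -188200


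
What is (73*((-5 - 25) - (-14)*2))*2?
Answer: -292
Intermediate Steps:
(73*((-5 - 25) - (-14)*2))*2 = (73*(-30 - 1*(-28)))*2 = (73*(-30 + 28))*2 = (73*(-2))*2 = -146*2 = -292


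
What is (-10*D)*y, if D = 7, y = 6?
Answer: -420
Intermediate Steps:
(-10*D)*y = -10*7*6 = -70*6 = -420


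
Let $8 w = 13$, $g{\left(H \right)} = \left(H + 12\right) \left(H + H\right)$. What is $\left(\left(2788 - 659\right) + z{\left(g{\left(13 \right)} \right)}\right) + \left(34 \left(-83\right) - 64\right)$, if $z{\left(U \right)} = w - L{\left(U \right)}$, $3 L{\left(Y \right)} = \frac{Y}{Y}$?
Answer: $- \frac{18137}{24} \approx -755.71$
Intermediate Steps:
$L{\left(Y \right)} = \frac{1}{3}$ ($L{\left(Y \right)} = \frac{Y \frac{1}{Y}}{3} = \frac{1}{3} \cdot 1 = \frac{1}{3}$)
$g{\left(H \right)} = 2 H \left(12 + H\right)$ ($g{\left(H \right)} = \left(12 + H\right) 2 H = 2 H \left(12 + H\right)$)
$w = \frac{13}{8}$ ($w = \frac{1}{8} \cdot 13 = \frac{13}{8} \approx 1.625$)
$z{\left(U \right)} = \frac{31}{24}$ ($z{\left(U \right)} = \frac{13}{8} - \frac{1}{3} = \frac{31}{24}$)
$\left(\left(2788 - 659\right) + z{\left(g{\left(13 \right)} \right)}\right) + \left(34 \left(-83\right) - 64\right) = \left(\left(2788 - 659\right) + \frac{31}{24}\right) + \left(34 \left(-83\right) - 64\right) = \left(2129 + \frac{31}{24}\right) - 2886 = \frac{51127}{24} - 2886 = - \frac{18137}{24}$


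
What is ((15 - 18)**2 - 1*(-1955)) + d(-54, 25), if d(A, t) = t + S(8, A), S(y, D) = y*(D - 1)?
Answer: 1549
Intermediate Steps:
S(y, D) = y*(-1 + D)
d(A, t) = -8 + t + 8*A (d(A, t) = t + 8*(-1 + A) = t + (-8 + 8*A) = -8 + t + 8*A)
((15 - 18)**2 - 1*(-1955)) + d(-54, 25) = ((15 - 18)**2 - 1*(-1955)) + (-8 + 25 + 8*(-54)) = ((-3)**2 + 1955) + (-8 + 25 - 432) = (9 + 1955) - 415 = 1964 - 415 = 1549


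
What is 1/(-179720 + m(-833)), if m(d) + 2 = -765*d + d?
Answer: 1/456690 ≈ 2.1897e-6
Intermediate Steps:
m(d) = -2 - 764*d (m(d) = -2 + (-765*d + d) = -2 - 764*d)
1/(-179720 + m(-833)) = 1/(-179720 + (-2 - 764*(-833))) = 1/(-179720 + (-2 + 636412)) = 1/(-179720 + 636410) = 1/456690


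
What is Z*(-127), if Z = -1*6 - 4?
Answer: 1270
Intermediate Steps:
Z = -10 (Z = -6 - 4 = -10)
Z*(-127) = -10*(-127) = 1270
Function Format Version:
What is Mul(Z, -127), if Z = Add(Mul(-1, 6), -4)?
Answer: 1270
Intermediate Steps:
Z = -10 (Z = Add(-6, -4) = -10)
Mul(Z, -127) = Mul(-10, -127) = 1270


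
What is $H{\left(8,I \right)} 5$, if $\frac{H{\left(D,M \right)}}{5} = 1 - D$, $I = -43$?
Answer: $-175$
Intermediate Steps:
$H{\left(D,M \right)} = 5 - 5 D$ ($H{\left(D,M \right)} = 5 \left(1 - D\right) = 5 - 5 D$)
$H{\left(8,I \right)} 5 = \left(5 - 40\right) 5 = \left(-35\right) 5 = -175$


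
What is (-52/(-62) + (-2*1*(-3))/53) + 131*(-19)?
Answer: -4087863/1643 ≈ -2488.0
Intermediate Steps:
(-52/(-62) + (-2*1*(-3))/53) + 131*(-19) = (-52*(-1/62) - 2*(-3)*(1/53)) - 2489 = (26/31 + 6*(1/53)) - 2489 = (26/31 + 6/53) - 2489 = 1564/1643 - 2489 = -4087863/1643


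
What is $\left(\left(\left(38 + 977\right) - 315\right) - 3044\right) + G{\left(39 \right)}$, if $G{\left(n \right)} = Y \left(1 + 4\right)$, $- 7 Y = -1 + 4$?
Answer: $- \frac{16423}{7} \approx -2346.1$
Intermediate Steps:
$Y = - \frac{3}{7}$ ($Y = - \frac{-1 + 4}{7} = \left(- \frac{1}{7}\right) 3 = - \frac{3}{7} \approx -0.42857$)
$G{\left(n \right)} = - \frac{15}{7}$ ($G{\left(n \right)} = - \frac{3 \left(1 + 4\right)}{7} = \left(- \frac{3}{7}\right) 5 = - \frac{15}{7}$)
$\left(\left(\left(38 + 977\right) - 315\right) - 3044\right) + G{\left(39 \right)} = \left(\left(\left(38 + 977\right) - 315\right) - 3044\right) - \frac{15}{7} = \left(\left(1015 - 315\right) - 3044\right) - \frac{15}{7} = \left(700 - 3044\right) - \frac{15}{7} = -2344 - \frac{15}{7} = - \frac{16423}{7}$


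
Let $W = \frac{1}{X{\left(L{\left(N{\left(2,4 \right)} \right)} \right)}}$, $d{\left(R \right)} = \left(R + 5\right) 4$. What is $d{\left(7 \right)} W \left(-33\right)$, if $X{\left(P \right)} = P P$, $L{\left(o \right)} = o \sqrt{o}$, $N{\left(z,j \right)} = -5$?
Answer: $\frac{1584}{125} \approx 12.672$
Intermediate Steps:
$L{\left(o \right)} = o^{\frac{3}{2}}$
$X{\left(P \right)} = P^{2}$
$d{\left(R \right)} = 20 + 4 R$ ($d{\left(R \right)} = \left(5 + R\right) 4 = 20 + 4 R$)
$W = - \frac{1}{125}$ ($W = \frac{1}{\left(\left(-5\right)^{\frac{3}{2}}\right)^{2}} = \frac{1}{\left(- 5 i \sqrt{5}\right)^{2}} = \frac{1}{-125} = - \frac{1}{125} \approx -0.008$)
$d{\left(7 \right)} W \left(-33\right) = \left(20 + 4 \cdot 7\right) \left(- \frac{1}{125}\right) \left(-33\right) = \left(20 + 28\right) \left(- \frac{1}{125}\right) \left(-33\right) = 48 \left(- \frac{1}{125}\right) \left(-33\right) = \left(- \frac{48}{125}\right) \left(-33\right) = \frac{1584}{125}$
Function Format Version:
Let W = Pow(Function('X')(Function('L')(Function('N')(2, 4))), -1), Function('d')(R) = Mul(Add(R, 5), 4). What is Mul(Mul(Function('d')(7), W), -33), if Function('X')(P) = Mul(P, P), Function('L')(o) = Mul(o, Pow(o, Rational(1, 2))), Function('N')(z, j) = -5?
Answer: Rational(1584, 125) ≈ 12.672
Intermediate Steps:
Function('L')(o) = Pow(o, Rational(3, 2))
Function('X')(P) = Pow(P, 2)
Function('d')(R) = Add(20, Mul(4, R)) (Function('d')(R) = Mul(Add(5, R), 4) = Add(20, Mul(4, R)))
W = Rational(-1, 125) (W = Pow(Pow(Pow(-5, Rational(3, 2)), 2), -1) = Pow(Pow(Mul(-5, I, Pow(5, Rational(1, 2))), 2), -1) = Pow(-125, -1) = Rational(-1, 125) ≈ -0.0080000)
Mul(Mul(Function('d')(7), W), -33) = Mul(Mul(Add(20, Mul(4, 7)), Rational(-1, 125)), -33) = Mul(Mul(Add(20, 28), Rational(-1, 125)), -33) = Mul(Mul(48, Rational(-1, 125)), -33) = Mul(Rational(-48, 125), -33) = Rational(1584, 125)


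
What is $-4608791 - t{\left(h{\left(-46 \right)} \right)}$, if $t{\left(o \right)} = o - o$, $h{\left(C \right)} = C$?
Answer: $-4608791$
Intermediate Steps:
$t{\left(o \right)} = 0$
$-4608791 - t{\left(h{\left(-46 \right)} \right)} = -4608791 - 0 = -4608791 + 0 = -4608791$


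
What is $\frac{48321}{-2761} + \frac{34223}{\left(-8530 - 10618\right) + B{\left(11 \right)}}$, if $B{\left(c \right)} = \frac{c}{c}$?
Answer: $- \frac{1019691890}{52864867} \approx -19.289$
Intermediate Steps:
$B{\left(c \right)} = 1$
$\frac{48321}{-2761} + \frac{34223}{\left(-8530 - 10618\right) + B{\left(11 \right)}} = \frac{48321}{-2761} + \frac{34223}{\left(-8530 - 10618\right) + 1} = 48321 \left(- \frac{1}{2761}\right) + \frac{34223}{-19148 + 1} = - \frac{48321}{2761} + \frac{34223}{-19147} = - \frac{48321}{2761} + 34223 \left(- \frac{1}{19147}\right) = - \frac{48321}{2761} - \frac{34223}{19147} = - \frac{1019691890}{52864867}$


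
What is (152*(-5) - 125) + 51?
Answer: -834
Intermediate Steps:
(152*(-5) - 125) + 51 = (-760 - 125) + 51 = -885 + 51 = -834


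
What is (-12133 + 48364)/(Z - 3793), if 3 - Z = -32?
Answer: -36231/3758 ≈ -9.6410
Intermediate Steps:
Z = 35 (Z = 3 - 1*(-32) = 3 + 32 = 35)
(-12133 + 48364)/(Z - 3793) = (-12133 + 48364)/(35 - 3793) = 36231/(-3758) = 36231*(-1/3758) = -36231/3758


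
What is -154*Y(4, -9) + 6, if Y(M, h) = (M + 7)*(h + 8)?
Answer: 1700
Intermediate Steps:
Y(M, h) = (7 + M)*(8 + h)
-154*Y(4, -9) + 6 = -154*(56 + 7*(-9) + 8*4 + 4*(-9)) + 6 = -154*(56 - 63 + 32 - 36) + 6 = -154*(-11) + 6 = 1694 + 6 = 1700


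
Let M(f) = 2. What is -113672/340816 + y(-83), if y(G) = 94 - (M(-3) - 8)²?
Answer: 2456707/42602 ≈ 57.666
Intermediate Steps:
y(G) = 58 (y(G) = 94 - (2 - 8)² = 94 - 1*(-6)² = 94 - 1*36 = 94 - 36 = 58)
-113672/340816 + y(-83) = -113672/340816 + 58 = -113672*1/340816 + 58 = -14209/42602 + 58 = 2456707/42602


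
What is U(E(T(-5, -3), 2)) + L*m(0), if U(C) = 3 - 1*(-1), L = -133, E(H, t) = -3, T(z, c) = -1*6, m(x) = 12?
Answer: -1592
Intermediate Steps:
T(z, c) = -6
U(C) = 4 (U(C) = 3 + 1 = 4)
U(E(T(-5, -3), 2)) + L*m(0) = 4 - 133*12 = 4 - 1596 = -1592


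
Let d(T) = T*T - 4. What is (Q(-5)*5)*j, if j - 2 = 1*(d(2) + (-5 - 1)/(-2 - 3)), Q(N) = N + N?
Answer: -160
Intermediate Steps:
Q(N) = 2*N
d(T) = -4 + T² (d(T) = T² - 4 = -4 + T²)
j = 16/5 (j = 2 + 1*((-4 + 2²) + (-5 - 1)/(-2 - 3)) = 2 + 1*((-4 + 4) - 6/(-5)) = 2 + 1*(0 - 6*(-⅕)) = 2 + 1*(0 + 6/5) = 2 + 1*(6/5) = 2 + 6/5 = 16/5 ≈ 3.2000)
(Q(-5)*5)*j = ((2*(-5))*5)*(16/5) = -10*5*(16/5) = -50*16/5 = -160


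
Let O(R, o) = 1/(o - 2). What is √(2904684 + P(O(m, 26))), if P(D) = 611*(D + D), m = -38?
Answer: √104570457/6 ≈ 1704.3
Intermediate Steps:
O(R, o) = 1/(-2 + o)
P(D) = 1222*D (P(D) = 611*(2*D) = 1222*D)
√(2904684 + P(O(m, 26))) = √(2904684 + 1222/(-2 + 26)) = √(2904684 + 1222/24) = √(2904684 + 1222*(1/24)) = √(2904684 + 611/12) = √(34856819/12) = √104570457/6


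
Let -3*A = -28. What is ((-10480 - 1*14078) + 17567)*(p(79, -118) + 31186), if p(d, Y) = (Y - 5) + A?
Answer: -651680047/3 ≈ -2.1723e+8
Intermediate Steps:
A = 28/3 (A = -⅓*(-28) = 28/3 ≈ 9.3333)
p(d, Y) = 13/3 + Y (p(d, Y) = (Y - 5) + 28/3 = (-5 + Y) + 28/3 = 13/3 + Y)
((-10480 - 1*14078) + 17567)*(p(79, -118) + 31186) = ((-10480 - 1*14078) + 17567)*((13/3 - 118) + 31186) = ((-10480 - 14078) + 17567)*(-341/3 + 31186) = (-24558 + 17567)*(93217/3) = -6991*93217/3 = -651680047/3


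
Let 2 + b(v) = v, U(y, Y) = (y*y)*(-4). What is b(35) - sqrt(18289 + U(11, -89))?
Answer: 33 - sqrt(17805) ≈ -100.44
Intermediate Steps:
U(y, Y) = -4*y**2 (U(y, Y) = y**2*(-4) = -4*y**2)
b(v) = -2 + v
b(35) - sqrt(18289 + U(11, -89)) = (-2 + 35) - sqrt(18289 - 4*11**2) = 33 - sqrt(18289 - 4*121) = 33 - sqrt(18289 - 484) = 33 - sqrt(17805)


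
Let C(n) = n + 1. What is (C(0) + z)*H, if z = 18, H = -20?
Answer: -380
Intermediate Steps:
C(n) = 1 + n
(C(0) + z)*H = ((1 + 0) + 18)*(-20) = (1 + 18)*(-20) = 19*(-20) = -380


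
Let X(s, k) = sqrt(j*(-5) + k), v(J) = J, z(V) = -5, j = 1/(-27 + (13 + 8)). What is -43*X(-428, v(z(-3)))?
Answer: -215*I*sqrt(6)/6 ≈ -87.773*I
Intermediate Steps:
j = -1/6 (j = 1/(-27 + 21) = 1/(-6) = -1/6 ≈ -0.16667)
X(s, k) = sqrt(5/6 + k) (X(s, k) = sqrt(-1/6*(-5) + k) = sqrt(5/6 + k))
-43*X(-428, v(z(-3))) = -43*sqrt(30 + 36*(-5))/6 = -43*sqrt(30 - 180)/6 = -43*sqrt(-150)/6 = -43*5*I*sqrt(6)/6 = -215*I*sqrt(6)/6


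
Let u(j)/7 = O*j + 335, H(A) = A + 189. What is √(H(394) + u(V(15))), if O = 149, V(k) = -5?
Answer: I*√2287 ≈ 47.823*I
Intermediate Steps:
H(A) = 189 + A
u(j) = 2345 + 1043*j (u(j) = 7*(149*j + 335) = 7*(335 + 149*j) = 2345 + 1043*j)
√(H(394) + u(V(15))) = √((189 + 394) + (2345 + 1043*(-5))) = √(583 + (2345 - 5215)) = √(583 - 2870) = √(-2287) = I*√2287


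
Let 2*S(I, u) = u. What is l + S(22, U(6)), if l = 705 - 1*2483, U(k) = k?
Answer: -1775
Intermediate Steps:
S(I, u) = u/2
l = -1778 (l = 705 - 2483 = -1778)
l + S(22, U(6)) = -1778 + (1/2)*6 = -1778 + 3 = -1775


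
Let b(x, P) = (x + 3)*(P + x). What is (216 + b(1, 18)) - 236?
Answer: 56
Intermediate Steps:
b(x, P) = (3 + x)*(P + x)
(216 + b(1, 18)) - 236 = (216 + (1² + 3*18 + 3*1 + 18*1)) - 236 = (216 + (1 + 54 + 3 + 18)) - 236 = (216 + 76) - 236 = 292 - 236 = 56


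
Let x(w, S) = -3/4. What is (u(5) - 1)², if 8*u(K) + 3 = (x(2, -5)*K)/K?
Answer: 2209/1024 ≈ 2.1572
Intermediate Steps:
x(w, S) = -¾ (x(w, S) = -3*¼ = -¾)
u(K) = -15/32 (u(K) = -3/8 + ((-3*K/4)/K)/8 = -3/8 + (⅛)*(-¾) = -3/8 - 3/32 = -15/32)
(u(5) - 1)² = (-15/32 - 1)² = (-47/32)² = 2209/1024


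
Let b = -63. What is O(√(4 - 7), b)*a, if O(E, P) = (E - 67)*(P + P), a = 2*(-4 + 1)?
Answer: -50652 + 756*I*√3 ≈ -50652.0 + 1309.4*I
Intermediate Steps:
a = -6 (a = 2*(-3) = -6)
O(E, P) = 2*P*(-67 + E) (O(E, P) = (-67 + E)*(2*P) = 2*P*(-67 + E))
O(√(4 - 7), b)*a = (2*(-63)*(-67 + √(4 - 7)))*(-6) = (2*(-63)*(-67 + √(-3)))*(-6) = (2*(-63)*(-67 + I*√3))*(-6) = (8442 - 126*I*√3)*(-6) = -50652 + 756*I*√3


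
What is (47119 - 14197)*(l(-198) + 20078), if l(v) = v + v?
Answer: 647970804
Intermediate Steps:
l(v) = 2*v
(47119 - 14197)*(l(-198) + 20078) = (47119 - 14197)*(2*(-198) + 20078) = 32922*(-396 + 20078) = 32922*19682 = 647970804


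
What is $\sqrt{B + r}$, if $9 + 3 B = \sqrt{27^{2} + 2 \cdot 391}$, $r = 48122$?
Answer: $\frac{\sqrt{433071 + 3 \sqrt{1511}}}{3} \approx 219.39$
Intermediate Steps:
$B = -3 + \frac{\sqrt{1511}}{3}$ ($B = -3 + \frac{\sqrt{27^{2} + 2 \cdot 391}}{3} = -3 + \frac{\sqrt{729 + 782}}{3} = -3 + \frac{\sqrt{1511}}{3} \approx 9.9572$)
$\sqrt{B + r} = \sqrt{\left(-3 + \frac{\sqrt{1511}}{3}\right) + 48122} = \sqrt{48119 + \frac{\sqrt{1511}}{3}}$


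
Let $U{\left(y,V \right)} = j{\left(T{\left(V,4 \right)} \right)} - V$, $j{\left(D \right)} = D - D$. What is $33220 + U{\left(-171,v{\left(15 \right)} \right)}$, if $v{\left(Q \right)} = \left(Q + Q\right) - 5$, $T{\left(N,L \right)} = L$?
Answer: $33195$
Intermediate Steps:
$j{\left(D \right)} = 0$
$v{\left(Q \right)} = -5 + 2 Q$ ($v{\left(Q \right)} = 2 Q - 5 = -5 + 2 Q$)
$U{\left(y,V \right)} = - V$ ($U{\left(y,V \right)} = 0 - V = - V$)
$33220 + U{\left(-171,v{\left(15 \right)} \right)} = 33220 - \left(-5 + 2 \cdot 15\right) = 33220 - \left(-5 + 30\right) = 33220 - 25 = 33195$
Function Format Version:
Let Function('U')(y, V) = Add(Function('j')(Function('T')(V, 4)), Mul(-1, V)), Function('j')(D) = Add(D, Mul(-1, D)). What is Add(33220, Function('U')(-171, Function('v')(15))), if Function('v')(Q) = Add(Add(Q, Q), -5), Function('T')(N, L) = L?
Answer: 33195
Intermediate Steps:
Function('j')(D) = 0
Function('v')(Q) = Add(-5, Mul(2, Q)) (Function('v')(Q) = Add(Mul(2, Q), -5) = Add(-5, Mul(2, Q)))
Function('U')(y, V) = Mul(-1, V) (Function('U')(y, V) = Add(0, Mul(-1, V)) = Mul(-1, V))
Add(33220, Function('U')(-171, Function('v')(15))) = Add(33220, Mul(-1, Add(-5, Mul(2, 15)))) = Add(33220, Mul(-1, Add(-5, 30))) = Add(33220, Mul(-1, 25)) = Add(33220, -25) = 33195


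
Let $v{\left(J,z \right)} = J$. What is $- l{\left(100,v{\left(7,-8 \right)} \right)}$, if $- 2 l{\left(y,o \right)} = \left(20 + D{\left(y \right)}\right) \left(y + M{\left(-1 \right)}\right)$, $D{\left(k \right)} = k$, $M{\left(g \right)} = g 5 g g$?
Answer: $5700$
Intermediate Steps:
$M{\left(g \right)} = 5 g^{3}$ ($M{\left(g \right)} = 5 g g^{2} = 5 g^{3}$)
$l{\left(y,o \right)} = - \frac{\left(-5 + y\right) \left(20 + y\right)}{2}$ ($l{\left(y,o \right)} = - \frac{\left(20 + y\right) \left(y + 5 \left(-1\right)^{3}\right)}{2} = - \frac{\left(20 + y\right) \left(y + 5 \left(-1\right)\right)}{2} = - \frac{\left(20 + y\right) \left(y - 5\right)}{2} = - \frac{\left(20 + y\right) \left(-5 + y\right)}{2} = - \frac{\left(-5 + y\right) \left(20 + y\right)}{2}$)
$- l{\left(100,v{\left(7,-8 \right)} \right)} = - (50 - 750 - \frac{100^{2}}{2}) = - (50 - 750 - 5000) = \left(-1\right) \left(-5700\right) = 5700$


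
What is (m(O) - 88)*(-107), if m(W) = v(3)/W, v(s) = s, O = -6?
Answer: 18939/2 ≈ 9469.5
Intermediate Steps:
m(W) = 3/W
(m(O) - 88)*(-107) = (3/(-6) - 88)*(-107) = (3*(-⅙) - 88)*(-107) = (-½ - 88)*(-107) = -177/2*(-107) = 18939/2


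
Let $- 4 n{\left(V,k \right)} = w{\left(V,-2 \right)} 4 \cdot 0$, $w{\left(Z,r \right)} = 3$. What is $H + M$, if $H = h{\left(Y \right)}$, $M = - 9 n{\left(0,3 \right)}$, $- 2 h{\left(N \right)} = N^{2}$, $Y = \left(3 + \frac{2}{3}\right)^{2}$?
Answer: $- \frac{14641}{162} \approx -90.377$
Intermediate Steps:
$n{\left(V,k \right)} = 0$ ($n{\left(V,k \right)} = - \frac{3 \cdot 4 \cdot 0}{4} = - \frac{12 \cdot 0}{4} = \left(- \frac{1}{4}\right) 0 = 0$)
$Y = \frac{121}{9}$ ($Y = \left(3 + 2 \cdot \frac{1}{3}\right)^{2} = \left(3 + \frac{2}{3}\right)^{2} = \left(\frac{11}{3}\right)^{2} = \frac{121}{9} \approx 13.444$)
$h{\left(N \right)} = - \frac{N^{2}}{2}$
$M = 0$ ($M = \left(-9\right) 0 = 0$)
$H = - \frac{14641}{162}$ ($H = - \frac{\left(\frac{121}{9}\right)^{2}}{2} = \left(- \frac{1}{2}\right) \frac{14641}{81} = - \frac{14641}{162} \approx -90.377$)
$H + M = - \frac{14641}{162} + 0 = - \frac{14641}{162}$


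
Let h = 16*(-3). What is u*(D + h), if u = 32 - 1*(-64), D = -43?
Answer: -8736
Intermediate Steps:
h = -48
u = 96 (u = 32 + 64 = 96)
u*(D + h) = 96*(-43 - 48) = 96*(-91) = -8736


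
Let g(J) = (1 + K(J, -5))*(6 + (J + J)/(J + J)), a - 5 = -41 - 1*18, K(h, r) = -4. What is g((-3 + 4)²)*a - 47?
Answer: 1087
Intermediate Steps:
a = -54 (a = 5 + (-41 - 1*18) = 5 + (-41 - 18) = 5 - 59 = -54)
g(J) = -21 (g(J) = (1 - 4)*(6 + (J + J)/(J + J)) = -3*(6 + (2*J)/((2*J))) = -3*(6 + (2*J)*(1/(2*J))) = -3*(6 + 1) = -3*7 = -21)
g((-3 + 4)²)*a - 47 = -21*(-54) - 47 = 1134 - 47 = 1087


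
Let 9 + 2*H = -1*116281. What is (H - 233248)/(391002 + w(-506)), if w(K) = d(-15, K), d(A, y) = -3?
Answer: -97131/130333 ≈ -0.74525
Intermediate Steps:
w(K) = -3
H = -58145 (H = -9/2 + (-1*116281)/2 = -9/2 + (½)*(-116281) = -9/2 - 116281/2 = -58145)
(H - 233248)/(391002 + w(-506)) = (-58145 - 233248)/(391002 - 3) = -291393/390999 = -291393*1/390999 = -97131/130333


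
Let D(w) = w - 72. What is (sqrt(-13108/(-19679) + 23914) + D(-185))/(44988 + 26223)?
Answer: -257/71211 + sqrt(1029029590534)/467120423 ≈ -0.0014374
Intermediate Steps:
D(w) = -72 + w
(sqrt(-13108/(-19679) + 23914) + D(-185))/(44988 + 26223) = (sqrt(-13108/(-19679) + 23914) + (-72 - 185))/(44988 + 26223) = (sqrt(-13108*(-1/19679) + 23914) - 257)/71211 = (sqrt(13108/19679 + 23914) - 257)*(1/71211) = (sqrt(470616714/19679) - 257)*(1/71211) = (3*sqrt(1029029590534)/19679 - 257)*(1/71211) = (-257 + 3*sqrt(1029029590534)/19679)*(1/71211) = -257/71211 + sqrt(1029029590534)/467120423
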